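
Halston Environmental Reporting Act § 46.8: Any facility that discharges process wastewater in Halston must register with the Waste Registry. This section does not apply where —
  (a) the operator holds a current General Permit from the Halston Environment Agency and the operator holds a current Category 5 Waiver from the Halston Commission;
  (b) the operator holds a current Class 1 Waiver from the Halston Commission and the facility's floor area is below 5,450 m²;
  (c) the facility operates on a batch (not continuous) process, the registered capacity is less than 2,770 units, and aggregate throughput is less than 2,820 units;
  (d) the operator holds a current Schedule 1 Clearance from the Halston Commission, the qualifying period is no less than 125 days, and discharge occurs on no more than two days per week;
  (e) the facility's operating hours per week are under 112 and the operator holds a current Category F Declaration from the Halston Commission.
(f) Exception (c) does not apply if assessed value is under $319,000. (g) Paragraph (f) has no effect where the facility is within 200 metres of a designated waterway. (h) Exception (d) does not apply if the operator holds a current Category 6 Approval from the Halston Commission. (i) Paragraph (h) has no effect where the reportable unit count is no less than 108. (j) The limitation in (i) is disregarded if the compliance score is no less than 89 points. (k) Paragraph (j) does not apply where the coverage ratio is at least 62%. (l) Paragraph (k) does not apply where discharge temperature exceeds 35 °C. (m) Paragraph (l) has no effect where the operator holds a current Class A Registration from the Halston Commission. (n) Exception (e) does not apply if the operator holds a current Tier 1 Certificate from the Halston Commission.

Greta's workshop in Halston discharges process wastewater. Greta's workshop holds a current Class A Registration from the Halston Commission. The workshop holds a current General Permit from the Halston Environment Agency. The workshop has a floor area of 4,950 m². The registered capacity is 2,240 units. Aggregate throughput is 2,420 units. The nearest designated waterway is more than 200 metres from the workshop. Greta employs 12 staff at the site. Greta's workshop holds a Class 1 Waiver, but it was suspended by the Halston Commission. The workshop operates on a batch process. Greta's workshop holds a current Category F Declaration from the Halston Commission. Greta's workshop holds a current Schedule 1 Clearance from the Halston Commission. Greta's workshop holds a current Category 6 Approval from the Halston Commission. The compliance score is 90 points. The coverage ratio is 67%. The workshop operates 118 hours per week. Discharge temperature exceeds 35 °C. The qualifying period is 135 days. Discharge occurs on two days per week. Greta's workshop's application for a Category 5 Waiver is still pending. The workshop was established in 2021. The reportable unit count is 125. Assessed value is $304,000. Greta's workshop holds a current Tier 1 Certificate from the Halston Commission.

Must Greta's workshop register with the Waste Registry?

No — exception (d) applies; Greta's workshop is not required to register with the Waste Registry.

Exception (a) does not apply: the Category 5 Waiver is not current.
Exception (b) requires that the operator holds a current Class 1 Waiver from the Halston Commission; but there is no Class 1 Waiver in force, so (b) is unavailable.
All of (c)'s requirements are met (the facility operates on a batch process; the registered capacity is 2,240 units, less than the 2,770 units limit; aggregate throughput is 2,420 units, less than the 2,820 units limit). But applying paragraphs (f)–(g): (f) operates against (c): assessed value is $304,000, under the $319,000 limit. (g), which would lift (f), is not triggered — the workshop is more than 200 m from any designated waterway. Exception (c) does not apply.
Exception (d)'s conditions are all satisfied: a current Schedule 1 Clearance is held; the qualifying period is 135 days, meeting the 125 days threshold; discharge occurs on no more than two days per week. Considering the limiting provisions: (h) applies (a current Category 6 Approval is held), but is set aside by (i): (i) operates against (h): the reportable unit count is 125, meeting the 108 threshold. (j) operates (the compliance score is 90 points, meeting the 89 points threshold), but is set aside by (k): (k) operates against (j): the coverage ratio is 67%, meeting the 62% threshold. (l) is triggered (discharge temperature exceeds 35 °C), but is displaced by (m): (m) operates against (l): a current Class A Registration is held. (d) remains available.
Exception (e) does not apply: the facility's operating hours per week are 118, not under 112.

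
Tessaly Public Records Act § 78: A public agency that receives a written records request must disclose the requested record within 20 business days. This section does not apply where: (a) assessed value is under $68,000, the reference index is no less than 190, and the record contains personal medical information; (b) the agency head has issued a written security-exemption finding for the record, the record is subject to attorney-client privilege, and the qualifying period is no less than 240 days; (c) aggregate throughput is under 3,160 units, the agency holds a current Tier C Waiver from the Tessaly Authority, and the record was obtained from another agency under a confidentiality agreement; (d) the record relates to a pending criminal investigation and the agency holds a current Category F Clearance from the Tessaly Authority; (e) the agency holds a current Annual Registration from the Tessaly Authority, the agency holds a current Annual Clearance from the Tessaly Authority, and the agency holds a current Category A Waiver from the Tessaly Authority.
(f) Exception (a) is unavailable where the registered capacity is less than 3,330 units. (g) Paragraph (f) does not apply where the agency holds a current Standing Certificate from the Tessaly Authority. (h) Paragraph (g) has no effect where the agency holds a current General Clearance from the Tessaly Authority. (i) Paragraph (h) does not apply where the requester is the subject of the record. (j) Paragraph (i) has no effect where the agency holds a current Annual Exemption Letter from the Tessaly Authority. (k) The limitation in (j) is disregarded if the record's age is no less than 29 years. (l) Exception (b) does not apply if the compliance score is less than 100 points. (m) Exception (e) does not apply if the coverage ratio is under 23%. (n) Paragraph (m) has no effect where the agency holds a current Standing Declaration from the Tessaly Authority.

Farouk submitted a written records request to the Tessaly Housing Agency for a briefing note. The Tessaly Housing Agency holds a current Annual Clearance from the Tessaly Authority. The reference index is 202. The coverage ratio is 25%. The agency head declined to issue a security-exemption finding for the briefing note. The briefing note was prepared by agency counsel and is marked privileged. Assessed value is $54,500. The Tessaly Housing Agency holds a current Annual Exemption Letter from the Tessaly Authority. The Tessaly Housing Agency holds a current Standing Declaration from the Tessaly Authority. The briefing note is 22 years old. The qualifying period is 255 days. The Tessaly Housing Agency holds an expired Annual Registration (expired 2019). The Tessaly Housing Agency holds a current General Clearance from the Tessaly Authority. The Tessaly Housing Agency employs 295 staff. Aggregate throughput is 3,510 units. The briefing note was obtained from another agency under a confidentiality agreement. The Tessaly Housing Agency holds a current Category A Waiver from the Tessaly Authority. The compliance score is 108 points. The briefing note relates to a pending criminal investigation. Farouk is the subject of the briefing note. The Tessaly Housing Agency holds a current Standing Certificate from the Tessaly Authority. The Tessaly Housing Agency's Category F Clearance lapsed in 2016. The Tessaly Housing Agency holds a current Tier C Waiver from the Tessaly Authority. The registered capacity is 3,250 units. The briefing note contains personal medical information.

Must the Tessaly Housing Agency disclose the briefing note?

Exception (a) is satisfied on its face — assessed value is $54,500, under the $68,000 limit; the reference index is 202, meeting the 190 threshold; the briefing note contains personal medical information. Turning to paragraphs (f)–(k): (f) operates — the registered capacity is 3,250 units, less than the 3,330 units limit. (g) is engaged (a current Standing Certificate is held), but is overridden by (h): (h) operates against (g): a current General Clearance is held. (i) operates (Farouk is the subject of the briefing note), but is displaced by (j): (j) operates against (i): a current Annual Exemption Letter is held. (k), which would lift (j), is not triggered — the record's age is 22 years, short of 29 years. (a) is therefore removed.
Exception (b) does not apply: the agency head declined to issue a security-exemption finding.
Exception (c) fails — aggregate throughput is 3,510 units, not under 3,160 units.
Exception (d) requires that the agency holds a current Category F Clearance from the Tessaly Authority; but no current Category F Clearance is held, so (d) is unavailable.
Exception (e) requires that the agency holds a current Annual Registration from the Tessaly Authority; but the Annual Registration is not current, so (e) is unavailable.
No exception applies. The general rule governs.

Yes — the Tessaly Housing Agency must disclose the briefing note.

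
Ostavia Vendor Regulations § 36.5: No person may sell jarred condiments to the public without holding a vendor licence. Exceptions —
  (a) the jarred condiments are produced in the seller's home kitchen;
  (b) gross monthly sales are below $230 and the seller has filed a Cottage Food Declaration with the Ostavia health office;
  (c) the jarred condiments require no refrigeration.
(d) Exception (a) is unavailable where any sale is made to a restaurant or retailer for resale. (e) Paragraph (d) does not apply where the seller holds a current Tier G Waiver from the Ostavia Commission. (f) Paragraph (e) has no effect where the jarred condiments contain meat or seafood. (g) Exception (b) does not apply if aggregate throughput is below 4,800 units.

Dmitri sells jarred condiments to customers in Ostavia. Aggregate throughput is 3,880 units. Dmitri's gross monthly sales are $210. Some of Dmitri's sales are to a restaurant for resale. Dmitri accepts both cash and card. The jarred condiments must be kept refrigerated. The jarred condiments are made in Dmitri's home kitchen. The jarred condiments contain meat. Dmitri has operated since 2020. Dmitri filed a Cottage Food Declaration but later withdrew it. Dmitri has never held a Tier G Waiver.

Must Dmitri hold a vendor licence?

Yes — Dmitri must hold a vendor licence.

Exception (a): the jarred condiments are home-kitchen produced — every condition holds. Turning to paragraphs (d)–(f): (d) operates against (a): some sales are to a restaurant for resale. (e), which would lift (d), does not operate here — the Tier G Waiver is not current. (a) is therefore removed.
Exception (b) does not apply: the Cottage Food Declaration was withdrawn.
Exception (c) requires that the jarred condiments require no refrigeration; but the jarred condiments require refrigeration, so (c) is unavailable.
No exception displaces § 36.5.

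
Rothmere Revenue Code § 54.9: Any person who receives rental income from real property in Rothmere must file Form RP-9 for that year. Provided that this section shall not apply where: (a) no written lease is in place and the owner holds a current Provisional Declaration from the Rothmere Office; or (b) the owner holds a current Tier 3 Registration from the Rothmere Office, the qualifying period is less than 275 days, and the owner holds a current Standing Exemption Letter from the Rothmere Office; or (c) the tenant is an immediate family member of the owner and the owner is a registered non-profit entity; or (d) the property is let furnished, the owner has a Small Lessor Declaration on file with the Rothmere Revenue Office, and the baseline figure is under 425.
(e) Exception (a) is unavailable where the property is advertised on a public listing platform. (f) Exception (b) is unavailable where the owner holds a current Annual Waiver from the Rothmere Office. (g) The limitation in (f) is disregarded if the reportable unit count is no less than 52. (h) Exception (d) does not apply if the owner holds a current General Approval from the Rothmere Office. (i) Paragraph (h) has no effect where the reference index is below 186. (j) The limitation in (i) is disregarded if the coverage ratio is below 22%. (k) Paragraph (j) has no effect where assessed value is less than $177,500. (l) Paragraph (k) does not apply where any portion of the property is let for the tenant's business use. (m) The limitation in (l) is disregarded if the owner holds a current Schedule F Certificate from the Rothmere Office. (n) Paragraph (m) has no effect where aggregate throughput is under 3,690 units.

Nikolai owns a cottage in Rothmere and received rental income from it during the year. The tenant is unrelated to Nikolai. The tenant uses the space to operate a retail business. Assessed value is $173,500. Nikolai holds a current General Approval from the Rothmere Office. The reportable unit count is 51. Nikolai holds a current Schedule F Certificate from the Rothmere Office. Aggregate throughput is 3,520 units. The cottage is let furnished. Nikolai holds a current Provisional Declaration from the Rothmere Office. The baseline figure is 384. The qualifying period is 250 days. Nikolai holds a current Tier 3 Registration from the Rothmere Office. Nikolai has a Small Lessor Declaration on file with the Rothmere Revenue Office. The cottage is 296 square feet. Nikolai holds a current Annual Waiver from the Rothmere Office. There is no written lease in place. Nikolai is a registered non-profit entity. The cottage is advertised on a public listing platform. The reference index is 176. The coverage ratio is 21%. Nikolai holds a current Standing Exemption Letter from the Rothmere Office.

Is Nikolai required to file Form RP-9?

Exception (a): there is no written lease; a current Provisional Declaration is held — every condition holds. However, paragraph (e) must be considered: (e) is engaged — the property is publicly advertised. So (a) is unavailable.
Exception (b)'s conditions are all satisfied: a current Tier 3 Registration is held; the qualifying period is 250 days, less than the 275 days limit; a current Standing Exemption Letter is held. But applying paragraphs (f)–(g): (f) operates against (b): a current Annual Waiver is held. (g), which would lift (f), does not operate here — the reportable unit count is 51, short of 52. So (b) is unavailable.
Exception (c) requires that the tenant is an immediate family member of the owner; but the tenant is unrelated to the owner, so (c) is unavailable.
Exception (d)'s conditions are all satisfied: the property is let furnished; a Small Lessor Declaration is on file; the baseline figure is 384, under the 425 limit. However, paragraphs (h)–(n) must be considered: (h) operates against (d): a current General Approval is held. (i) operates (the reference index is 176, below the 186 limit), but is displaced by (j): (j) operates against (i): the coverage ratio is 21%, below the 22% limit. (k) operates (assessed value is $173,500, less than the $177,500 limit), but is displaced by (l): (l) operates against (k): the space is let for business use. (m) would limit (l) — a current Schedule F Certificate is held — but (n) sets (m) aside: (n) applies — aggregate throughput is 3,520 units, under the 3,690 units limit. (d) is therefore removed.
No exception is made out. Nikolai falls within the general rule.

Yes — Nikolai must file Form RP-9.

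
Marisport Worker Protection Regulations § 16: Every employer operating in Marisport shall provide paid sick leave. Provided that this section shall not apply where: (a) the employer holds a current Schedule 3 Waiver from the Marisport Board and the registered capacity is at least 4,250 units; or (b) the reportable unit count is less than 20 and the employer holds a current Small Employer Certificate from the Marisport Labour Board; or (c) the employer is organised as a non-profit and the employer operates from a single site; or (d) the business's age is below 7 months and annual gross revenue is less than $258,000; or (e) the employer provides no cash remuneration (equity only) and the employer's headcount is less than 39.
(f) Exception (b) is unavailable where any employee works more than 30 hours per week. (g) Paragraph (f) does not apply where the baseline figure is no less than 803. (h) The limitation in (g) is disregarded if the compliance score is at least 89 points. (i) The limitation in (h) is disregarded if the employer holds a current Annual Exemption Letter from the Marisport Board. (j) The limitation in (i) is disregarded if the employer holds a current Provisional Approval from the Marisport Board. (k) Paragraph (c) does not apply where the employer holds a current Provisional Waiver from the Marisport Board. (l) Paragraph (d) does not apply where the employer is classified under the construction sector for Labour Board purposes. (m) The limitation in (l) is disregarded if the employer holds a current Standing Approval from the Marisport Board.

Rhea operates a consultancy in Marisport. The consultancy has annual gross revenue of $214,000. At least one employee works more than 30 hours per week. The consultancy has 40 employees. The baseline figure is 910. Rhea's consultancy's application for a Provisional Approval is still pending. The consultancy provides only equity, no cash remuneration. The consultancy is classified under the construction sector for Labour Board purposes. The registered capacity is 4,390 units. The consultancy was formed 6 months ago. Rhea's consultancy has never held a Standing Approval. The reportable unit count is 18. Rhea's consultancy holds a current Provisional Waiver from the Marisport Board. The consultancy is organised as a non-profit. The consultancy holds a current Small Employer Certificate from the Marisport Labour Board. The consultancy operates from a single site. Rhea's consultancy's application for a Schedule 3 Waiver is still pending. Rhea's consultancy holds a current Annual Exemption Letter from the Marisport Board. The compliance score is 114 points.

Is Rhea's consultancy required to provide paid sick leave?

No — exception (b) applies; Rhea's consultancy is not required to provide paid sick leave.

Exception (a) fails — there is no Schedule 3 Waiver in force.
Exception (b)'s conditions are all satisfied: the reportable unit count is 18, less than the 20 limit; a current Small Employer Certificate is held. Under paragraphs (f)–(j): (f) would limit (b) — at least one employee exceeds 30 hours/week — but (g) sets (f) aside: (g) operates against (f): the baseline figure is 910, meeting the 803 threshold. (h) would limit (g) — the compliance score is 114 points, meeting the 89 points threshold — but (i) sets (h) aside: (i) applies — a current Annual Exemption Letter is held. (j) is not engaged (there is no Provisional Approval in force), so (i) stands. Exception (b) stands.
Exception (c): the employer is a non-profit; the employer operates from a single site — every condition holds. But: (k) is engaged — a current Provisional Waiver is held. So (c) is unavailable.
Exception (d)'s conditions are all satisfied: the business's age is 6 months, below the 7 months limit; annual gross revenue is $214,000, less than the $258,000 limit. But: (l) operates — the consultancy is classified under the construction sector. (m), which would lift (l), is not triggered — the Standing Approval is not current. Exception (d) does not apply.
Exception (e) does not apply: the employer's headcount is 40, not less than 39.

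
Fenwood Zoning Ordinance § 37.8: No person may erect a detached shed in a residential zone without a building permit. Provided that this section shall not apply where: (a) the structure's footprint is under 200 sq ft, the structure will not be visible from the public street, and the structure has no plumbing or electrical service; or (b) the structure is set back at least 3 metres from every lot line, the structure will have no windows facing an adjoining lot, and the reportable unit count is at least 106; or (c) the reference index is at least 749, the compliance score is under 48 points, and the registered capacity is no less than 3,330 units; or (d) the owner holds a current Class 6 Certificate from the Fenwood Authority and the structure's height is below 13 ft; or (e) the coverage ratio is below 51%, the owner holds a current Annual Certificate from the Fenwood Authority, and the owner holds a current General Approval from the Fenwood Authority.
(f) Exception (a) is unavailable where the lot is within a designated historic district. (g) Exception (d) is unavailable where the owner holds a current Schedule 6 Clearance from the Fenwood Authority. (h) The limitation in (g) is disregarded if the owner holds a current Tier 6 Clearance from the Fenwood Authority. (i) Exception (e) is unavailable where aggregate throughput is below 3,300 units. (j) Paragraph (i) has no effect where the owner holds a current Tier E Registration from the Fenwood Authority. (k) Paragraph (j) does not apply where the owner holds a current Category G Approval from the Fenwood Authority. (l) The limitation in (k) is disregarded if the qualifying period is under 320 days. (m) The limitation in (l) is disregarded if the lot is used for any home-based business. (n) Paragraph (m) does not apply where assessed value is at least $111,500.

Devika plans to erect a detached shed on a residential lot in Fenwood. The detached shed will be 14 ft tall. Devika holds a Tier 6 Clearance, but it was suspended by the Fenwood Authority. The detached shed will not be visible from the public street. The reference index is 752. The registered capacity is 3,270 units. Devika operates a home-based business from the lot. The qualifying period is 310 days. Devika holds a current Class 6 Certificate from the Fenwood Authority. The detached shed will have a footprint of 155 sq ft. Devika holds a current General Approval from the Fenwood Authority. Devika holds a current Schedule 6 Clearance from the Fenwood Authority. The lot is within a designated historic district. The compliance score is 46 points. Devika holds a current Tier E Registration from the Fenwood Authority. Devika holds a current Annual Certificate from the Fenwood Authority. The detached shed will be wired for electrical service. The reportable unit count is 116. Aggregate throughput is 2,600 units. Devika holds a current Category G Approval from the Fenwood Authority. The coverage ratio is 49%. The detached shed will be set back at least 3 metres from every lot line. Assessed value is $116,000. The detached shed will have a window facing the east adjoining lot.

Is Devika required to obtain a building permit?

No — exception (e) applies; Devika does not need a building permit.

Exception (a) fails — electrical service is planned.
Exception (b) requires that the structure will have no windows facing an adjoining lot; but a window faces an adjoining lot, so (b) is unavailable.
Exception (c) does not apply: the registered capacity is 3,270 units, short of 3,330 units.
Exception (d) fails — the structure's height is 14 ft, not below 13 ft.
Exception (e): the coverage ratio is 49%, below the 51% limit; a current Annual Certificate is held; a current General Approval is held — every condition holds. Applying paragraphs (i)–(n): (i) would limit (e) — aggregate throughput is 2,600 units, below the 3,300 units limit — but (j) sets (i) aside: (j) is engaged — a current Tier E Registration is held. (k) is engaged (a current Category G Approval is held), but is overridden by (l): (l) operates against (k): the qualifying period is 310 days, under the 320 days limit. (m) would limit (l) — a home-based business operates on the lot — but (n) sets (m) aside: (n) operates against (m): assessed value is $116,000, meeting the $111,500 threshold. So (e) applies.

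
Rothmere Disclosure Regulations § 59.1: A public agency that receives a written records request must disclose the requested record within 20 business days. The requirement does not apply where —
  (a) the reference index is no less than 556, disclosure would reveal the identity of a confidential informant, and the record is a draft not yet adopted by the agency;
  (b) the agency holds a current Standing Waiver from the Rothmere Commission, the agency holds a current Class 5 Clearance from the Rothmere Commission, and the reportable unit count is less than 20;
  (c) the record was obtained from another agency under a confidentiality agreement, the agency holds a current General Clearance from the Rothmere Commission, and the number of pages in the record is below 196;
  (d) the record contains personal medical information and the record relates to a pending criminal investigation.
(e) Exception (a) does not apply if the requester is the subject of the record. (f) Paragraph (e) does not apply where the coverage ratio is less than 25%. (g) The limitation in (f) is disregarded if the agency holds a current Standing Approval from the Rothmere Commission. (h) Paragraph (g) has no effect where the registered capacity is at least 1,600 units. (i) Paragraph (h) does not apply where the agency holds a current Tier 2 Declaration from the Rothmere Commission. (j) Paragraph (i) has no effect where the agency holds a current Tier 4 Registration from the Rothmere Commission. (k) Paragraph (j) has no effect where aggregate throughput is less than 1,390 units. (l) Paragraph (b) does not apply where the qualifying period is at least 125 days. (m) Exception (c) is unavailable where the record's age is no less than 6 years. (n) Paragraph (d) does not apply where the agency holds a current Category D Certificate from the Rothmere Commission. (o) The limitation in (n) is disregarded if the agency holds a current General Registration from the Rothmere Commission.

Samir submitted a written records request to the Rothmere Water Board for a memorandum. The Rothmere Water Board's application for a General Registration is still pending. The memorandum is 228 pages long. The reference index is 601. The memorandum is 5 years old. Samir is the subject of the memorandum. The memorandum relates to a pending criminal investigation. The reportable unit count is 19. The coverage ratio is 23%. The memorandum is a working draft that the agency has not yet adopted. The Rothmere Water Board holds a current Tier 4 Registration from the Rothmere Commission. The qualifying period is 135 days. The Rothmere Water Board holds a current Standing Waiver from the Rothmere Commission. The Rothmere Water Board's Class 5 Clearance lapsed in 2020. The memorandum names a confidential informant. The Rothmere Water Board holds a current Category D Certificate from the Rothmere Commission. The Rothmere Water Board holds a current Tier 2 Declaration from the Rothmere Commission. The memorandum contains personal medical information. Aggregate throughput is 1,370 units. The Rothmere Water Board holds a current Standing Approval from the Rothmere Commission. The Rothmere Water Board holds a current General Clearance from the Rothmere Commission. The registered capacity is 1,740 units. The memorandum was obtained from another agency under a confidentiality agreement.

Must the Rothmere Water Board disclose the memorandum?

Exception (a) is satisfied on its face — the reference index is 601, meeting the 556 threshold; the memorandum names a confidential informant; the memorandum is an unadopted draft. Turning to paragraphs (e)–(k): (e) operates against (a): Samir is the subject of the memorandum. (f) would limit (e) — the coverage ratio is 23%, less than the 25% limit — but (g) sets (f) aside: (g) operates against (f): a current Standing Approval is held. (h) would limit (g) — the registered capacity is 1,740 units, meeting the 1,600 units threshold — but (i) sets (h) aside: (i) is triggered — a current Tier 2 Declaration is held. (j) would limit (i) — a current Tier 4 Registration is held — but (k) sets (j) aside: (k) operates against (j): aggregate throughput is 1,370 units, less than the 1,390 units limit. Exception (a) does not apply.
Exception (b) requires that the agency holds a current Class 5 Clearance from the Rothmere Commission; but there is no Class 5 Clearance in force, so (b) is unavailable.
Exception (c) does not apply: the number of pages in the record is 228, not below 196.
Exception (d) is satisfied on its face — the memorandum contains personal medical information; the memorandum relates to a pending investigation. But: (n) operates against (d): a current Category D Certificate is held. (o) is inapplicable (there is no General Registration in force), so (n) stands. So (d) is unavailable.
None of the exceptions is available; § 59.1 applies in full.

Yes — the Rothmere Water Board must disclose the memorandum.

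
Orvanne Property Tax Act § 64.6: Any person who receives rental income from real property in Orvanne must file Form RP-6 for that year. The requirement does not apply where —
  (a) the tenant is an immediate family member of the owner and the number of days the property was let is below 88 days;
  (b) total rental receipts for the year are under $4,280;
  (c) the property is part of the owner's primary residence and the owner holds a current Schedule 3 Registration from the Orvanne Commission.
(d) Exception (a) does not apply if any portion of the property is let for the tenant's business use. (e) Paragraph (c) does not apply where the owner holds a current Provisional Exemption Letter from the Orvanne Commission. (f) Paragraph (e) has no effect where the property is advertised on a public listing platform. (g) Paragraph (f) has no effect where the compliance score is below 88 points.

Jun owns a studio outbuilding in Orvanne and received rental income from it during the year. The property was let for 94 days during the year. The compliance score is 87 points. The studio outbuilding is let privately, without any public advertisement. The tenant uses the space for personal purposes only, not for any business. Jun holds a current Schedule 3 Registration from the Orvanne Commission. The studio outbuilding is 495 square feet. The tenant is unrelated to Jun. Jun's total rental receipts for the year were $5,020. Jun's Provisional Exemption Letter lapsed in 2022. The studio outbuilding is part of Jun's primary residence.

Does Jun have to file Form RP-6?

Exception (a) fails — the tenant is unrelated to the owner.
Exception (b) does not apply: total rental receipts for the year are $5,020, not under $4,280.
All of (c)'s requirements are met (the studio outbuilding is part of the primary residence; a current Schedule 3 Registration is held). Under paragraphs (e)–(g): (e), which would limit (c), is not engaged: no current Provisional Exemption Letter is held. So (c) applies.

No — exception (c) applies; Jun is not required to file Form RP-6.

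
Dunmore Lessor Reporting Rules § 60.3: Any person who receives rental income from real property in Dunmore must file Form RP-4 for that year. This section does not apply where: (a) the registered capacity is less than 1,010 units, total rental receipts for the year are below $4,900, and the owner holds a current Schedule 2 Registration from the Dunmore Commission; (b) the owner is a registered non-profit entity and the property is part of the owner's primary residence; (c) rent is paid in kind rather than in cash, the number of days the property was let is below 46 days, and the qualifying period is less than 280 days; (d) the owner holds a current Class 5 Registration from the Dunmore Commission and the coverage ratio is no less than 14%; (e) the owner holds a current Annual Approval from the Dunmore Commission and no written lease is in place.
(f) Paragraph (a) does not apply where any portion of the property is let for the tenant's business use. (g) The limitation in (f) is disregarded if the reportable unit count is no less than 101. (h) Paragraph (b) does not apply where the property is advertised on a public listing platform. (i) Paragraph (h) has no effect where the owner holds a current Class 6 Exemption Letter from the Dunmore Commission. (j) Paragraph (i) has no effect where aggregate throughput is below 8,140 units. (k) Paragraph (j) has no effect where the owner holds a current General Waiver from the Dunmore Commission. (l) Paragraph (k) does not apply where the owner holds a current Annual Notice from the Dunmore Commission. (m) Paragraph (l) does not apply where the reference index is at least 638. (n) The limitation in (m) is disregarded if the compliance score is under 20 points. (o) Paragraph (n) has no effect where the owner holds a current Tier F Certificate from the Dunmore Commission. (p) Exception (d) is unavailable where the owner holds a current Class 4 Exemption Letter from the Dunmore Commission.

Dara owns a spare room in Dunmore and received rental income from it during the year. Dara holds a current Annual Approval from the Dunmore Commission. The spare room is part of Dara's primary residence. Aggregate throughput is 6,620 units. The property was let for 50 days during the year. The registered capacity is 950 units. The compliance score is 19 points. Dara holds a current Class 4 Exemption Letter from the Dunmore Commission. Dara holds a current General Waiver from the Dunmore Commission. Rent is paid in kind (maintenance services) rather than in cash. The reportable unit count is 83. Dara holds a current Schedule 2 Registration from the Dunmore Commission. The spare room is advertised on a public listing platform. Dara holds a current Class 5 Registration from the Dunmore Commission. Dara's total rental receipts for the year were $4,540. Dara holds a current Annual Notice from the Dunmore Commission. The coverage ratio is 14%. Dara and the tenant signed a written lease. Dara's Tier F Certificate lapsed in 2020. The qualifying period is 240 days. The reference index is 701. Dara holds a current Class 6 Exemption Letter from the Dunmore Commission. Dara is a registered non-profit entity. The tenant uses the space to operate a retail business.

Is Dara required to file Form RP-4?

All of (a)'s requirements are met (the registered capacity is 950 units, less than the 1,010 units limit; total rental receipts for the year are $4,540, below the $4,900 limit; a current Schedule 2 Registration is held). But: (f) operates against (a): the space is let for business use. (g) is not triggered (the reportable unit count is 83, short of 101), so (f) stands. (a) is therefore removed.
All of (b)'s requirements are met (Dara is a registered non-profit; the spare room is part of the primary residence). But applying paragraphs (h)–(o): (h) is engaged — the property is publicly advertised. (i) would limit (h) — a current Class 6 Exemption Letter is held — but (j) sets (i) aside: (j) operates against (i): aggregate throughput is 6,620 units, below the 8,140 units limit. (k) would limit (j) — a current General Waiver is held — but (l) sets (k) aside: (l) operates — a current Annual Notice is held. (m) operates (the reference index is 701, meeting the 638 threshold), but is displaced by (n): (n) operates against (m): the compliance score is 19 points, under the 20 points limit. (o) is inapplicable (the Tier F Certificate is not current), so (n) stands. Exception (b) does not apply.
Exception (c) fails — the number of days the property was let is 50 days, not below 46 days.
All of (d)'s requirements are met (a current Class 5 Registration is held; the coverage ratio is 14%, meeting the 14% threshold). However, paragraph (p) must be considered: (p) is engaged — a current Class 4 Exemption Letter is held. Exception (d) does not apply.
Exception (e) does not apply: a written lease is in place.
No exception applies. The general rule governs.

Yes — Dara must file Form RP-4.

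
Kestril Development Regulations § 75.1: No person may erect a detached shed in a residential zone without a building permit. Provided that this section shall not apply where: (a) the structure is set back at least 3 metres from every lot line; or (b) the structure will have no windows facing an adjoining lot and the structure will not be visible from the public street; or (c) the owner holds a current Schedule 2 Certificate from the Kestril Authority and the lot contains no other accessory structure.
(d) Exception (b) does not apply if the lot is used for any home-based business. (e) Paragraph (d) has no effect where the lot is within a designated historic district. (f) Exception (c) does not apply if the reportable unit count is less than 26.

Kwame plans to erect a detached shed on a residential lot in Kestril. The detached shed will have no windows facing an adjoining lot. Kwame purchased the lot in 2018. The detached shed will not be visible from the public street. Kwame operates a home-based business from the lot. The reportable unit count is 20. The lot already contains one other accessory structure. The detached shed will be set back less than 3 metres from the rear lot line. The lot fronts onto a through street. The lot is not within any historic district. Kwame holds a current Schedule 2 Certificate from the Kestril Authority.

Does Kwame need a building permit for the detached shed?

Yes — Kwame must obtain a building permit.

Exception (a) fails — the rear setback is under 3 m.
Exception (b)'s conditions are all satisfied: no windows face an adjoining lot; the structure will not be visible from the street. But: (d) is engaged — a home-based business operates on the lot. (e) does not operate here (the lot is not in a historic district), so (d) stands. (b) is therefore removed.
Exception (c) does not apply: the lot already has another accessory structure.
Every exception is unavailable, so the rule governs.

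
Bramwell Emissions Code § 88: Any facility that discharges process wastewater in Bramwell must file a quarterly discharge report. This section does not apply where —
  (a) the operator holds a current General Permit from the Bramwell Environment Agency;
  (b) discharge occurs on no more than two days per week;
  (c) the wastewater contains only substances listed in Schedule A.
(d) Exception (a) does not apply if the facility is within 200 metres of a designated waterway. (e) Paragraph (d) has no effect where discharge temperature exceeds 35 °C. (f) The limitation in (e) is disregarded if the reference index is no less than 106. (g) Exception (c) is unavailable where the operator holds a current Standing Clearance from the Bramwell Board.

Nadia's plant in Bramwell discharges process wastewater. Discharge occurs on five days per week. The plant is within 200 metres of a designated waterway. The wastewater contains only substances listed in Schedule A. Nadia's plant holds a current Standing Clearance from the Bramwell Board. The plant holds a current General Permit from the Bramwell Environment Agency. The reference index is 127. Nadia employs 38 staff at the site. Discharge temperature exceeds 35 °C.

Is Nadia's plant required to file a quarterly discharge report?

Yes — Nadia's plant must file a quarterly discharge report.

Exception (a): a current General Permit is held — every condition holds. But: (d) operates — the plant is within 200 m of a designated waterway. (e) operates (discharge temperature exceeds 35 °C), but is itself disapplied by (f): (f) operates against (e): the reference index is 127, meeting the 106 threshold. Exception (a) does not apply.
Exception (b) fails — discharge occurs on five days per week.
Exception (c)'s conditions are all satisfied: the wastewater is Schedule-A-only. Turning to paragraph (g): (g) operates against (c): a current Standing Clearance is held. Exception (c) does not apply.
No exception applies. The general rule governs.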